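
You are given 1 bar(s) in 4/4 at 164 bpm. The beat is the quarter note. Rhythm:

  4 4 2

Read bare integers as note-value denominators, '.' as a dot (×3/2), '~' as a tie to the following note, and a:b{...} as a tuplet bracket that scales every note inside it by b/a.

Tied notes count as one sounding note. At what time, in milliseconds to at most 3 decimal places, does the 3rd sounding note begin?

1. 0.0ms @ 0 + 365.854ms (1)
2. 365.854ms @ 1 + 365.854ms (1)
3. 731.707ms @ 2 + 731.707ms (2)

note 3 onset = 2b = 731.707ms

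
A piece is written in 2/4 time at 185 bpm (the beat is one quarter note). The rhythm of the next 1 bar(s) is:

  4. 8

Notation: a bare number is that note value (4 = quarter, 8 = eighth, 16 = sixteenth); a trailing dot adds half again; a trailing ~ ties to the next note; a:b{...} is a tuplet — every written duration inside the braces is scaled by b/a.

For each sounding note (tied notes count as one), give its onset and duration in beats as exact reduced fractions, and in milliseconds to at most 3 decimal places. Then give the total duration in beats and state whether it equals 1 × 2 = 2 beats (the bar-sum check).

1) 0.0ms=0b +486.486ms=3/2b
2) 486.486ms=3/2b +162.162ms=1/2b
Σ=2b of 2 (185bpm 2/4) — PASS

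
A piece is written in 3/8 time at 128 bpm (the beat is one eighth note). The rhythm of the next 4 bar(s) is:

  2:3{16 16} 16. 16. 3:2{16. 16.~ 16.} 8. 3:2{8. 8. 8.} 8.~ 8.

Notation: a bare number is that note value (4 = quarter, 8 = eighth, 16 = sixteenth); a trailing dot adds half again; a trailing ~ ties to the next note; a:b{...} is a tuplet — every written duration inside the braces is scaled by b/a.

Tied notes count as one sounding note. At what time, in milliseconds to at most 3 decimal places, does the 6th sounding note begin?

note 6 onset = 7/2b = 1640.625ms

1. 0.0ms @ 0 + 351.562ms (3/4)
2. 351.562ms @ 3/4 + 351.562ms (3/4)
3. 703.125ms @ 3/2 + 351.562ms (3/4)
4. 1054.688ms @ 9/4 + 351.562ms (3/4)
5. 1406.25ms @ 3 + 234.375ms (1/2)
6. 1640.625ms @ 7/2 + 468.75ms (1)
7. 2109.375ms @ 9/2 + 703.125ms (3/2)
8. 2812.5ms @ 6 + 468.75ms (1)
9. 3281.25ms @ 7 + 468.75ms (1)
10. 3750.0ms @ 8 + 468.75ms (1)
11. 4218.75ms @ 9 + 1406.25ms (3)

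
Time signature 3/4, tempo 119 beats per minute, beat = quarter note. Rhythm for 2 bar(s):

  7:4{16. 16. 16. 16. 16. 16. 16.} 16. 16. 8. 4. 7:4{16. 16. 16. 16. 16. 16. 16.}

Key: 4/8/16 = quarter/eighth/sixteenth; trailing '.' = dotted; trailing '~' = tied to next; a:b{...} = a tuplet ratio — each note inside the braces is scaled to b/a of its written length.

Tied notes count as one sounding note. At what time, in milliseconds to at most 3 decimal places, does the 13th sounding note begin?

note 13 onset = 33/7b = 2376.951ms

1. 0.0ms @ 0 + 108.043ms (3/14)
2. 108.043ms @ 3/14 + 108.043ms (3/14)
3. 216.086ms @ 3/7 + 108.043ms (3/14)
4. 324.13ms @ 9/14 + 108.043ms (3/14)
5. 432.173ms @ 6/7 + 108.043ms (3/14)
6. 540.216ms @ 15/14 + 108.043ms (3/14)
7. 648.259ms @ 9/7 + 108.043ms (3/14)
8. 756.303ms @ 3/2 + 189.076ms (3/8)
9. 945.378ms @ 15/8 + 189.076ms (3/8)
10. 1134.454ms @ 9/4 + 378.151ms (3/4)
11. 1512.605ms @ 3 + 756.303ms (3/2)
12. 2268.908ms @ 9/2 + 108.043ms (3/14)
13. 2376.951ms @ 33/7 + 108.043ms (3/14)
14. 2484.994ms @ 69/14 + 108.043ms (3/14)
15. 2593.037ms @ 36/7 + 108.043ms (3/14)
16. 2701.08ms @ 75/14 + 108.043ms (3/14)
17. 2809.124ms @ 39/7 + 108.043ms (3/14)
18. 2917.167ms @ 81/14 + 108.043ms (3/14)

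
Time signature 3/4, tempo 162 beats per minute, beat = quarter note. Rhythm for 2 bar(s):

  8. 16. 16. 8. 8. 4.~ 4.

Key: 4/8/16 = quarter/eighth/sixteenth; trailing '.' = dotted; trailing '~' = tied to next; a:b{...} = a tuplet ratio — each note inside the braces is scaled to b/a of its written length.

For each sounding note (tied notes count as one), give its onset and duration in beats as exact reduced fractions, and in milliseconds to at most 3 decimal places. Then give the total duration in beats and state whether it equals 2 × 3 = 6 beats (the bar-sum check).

1) 0.0ms=0b +277.778ms=3/4b
2) 277.778ms=3/4b +138.889ms=3/8b
3) 416.667ms=9/8b +138.889ms=3/8b
4) 555.556ms=3/2b +277.778ms=3/4b
5) 833.333ms=9/4b +277.778ms=3/4b
6) 1111.111ms=3b +1111.111ms=3b
Σ=6b of 6 (162bpm 3/4) — PASS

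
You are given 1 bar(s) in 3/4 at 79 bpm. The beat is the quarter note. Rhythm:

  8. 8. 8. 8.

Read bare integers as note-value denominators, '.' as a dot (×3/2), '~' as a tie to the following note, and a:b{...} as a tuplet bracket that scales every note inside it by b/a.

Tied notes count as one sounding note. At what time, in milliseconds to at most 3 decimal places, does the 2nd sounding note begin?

note 2 onset = 3/4b = 569.62ms

1. 0.0ms @ 0 + 569.62ms (3/4)
2. 569.62ms @ 3/4 + 569.62ms (3/4)
3. 1139.241ms @ 3/2 + 569.62ms (3/4)
4. 1708.861ms @ 9/4 + 569.62ms (3/4)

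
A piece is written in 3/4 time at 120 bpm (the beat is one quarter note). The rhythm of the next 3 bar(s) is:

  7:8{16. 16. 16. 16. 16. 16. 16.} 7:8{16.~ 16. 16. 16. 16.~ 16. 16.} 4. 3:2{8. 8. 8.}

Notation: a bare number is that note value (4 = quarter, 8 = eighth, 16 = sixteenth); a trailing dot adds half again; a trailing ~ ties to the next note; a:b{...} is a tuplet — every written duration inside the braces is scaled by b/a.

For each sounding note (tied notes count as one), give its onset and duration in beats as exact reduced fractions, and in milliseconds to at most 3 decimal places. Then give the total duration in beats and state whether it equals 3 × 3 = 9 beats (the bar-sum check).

1) 0.0ms=0b +214.286ms=3/7b
2) 214.286ms=3/7b +214.286ms=3/7b
3) 428.571ms=6/7b +214.286ms=3/7b
4) 642.857ms=9/7b +214.286ms=3/7b
5) 857.143ms=12/7b +214.286ms=3/7b
6) 1071.429ms=15/7b +214.286ms=3/7b
7) 1285.714ms=18/7b +214.286ms=3/7b
8) 1500.0ms=3b +428.571ms=6/7b
9) 1928.571ms=27/7b +214.286ms=3/7b
10) 2142.857ms=30/7b +214.286ms=3/7b
11) 2357.143ms=33/7b +428.571ms=6/7b
12) 2785.714ms=39/7b +214.286ms=3/7b
13) 3000.0ms=6b +750.0ms=3/2b
14) 3750.0ms=15/2b +250.0ms=1/2b
15) 4000.0ms=8b +250.0ms=1/2b
16) 4250.0ms=17/2b +250.0ms=1/2b
Σ=9b of 9 (120bpm 3/4) — PASS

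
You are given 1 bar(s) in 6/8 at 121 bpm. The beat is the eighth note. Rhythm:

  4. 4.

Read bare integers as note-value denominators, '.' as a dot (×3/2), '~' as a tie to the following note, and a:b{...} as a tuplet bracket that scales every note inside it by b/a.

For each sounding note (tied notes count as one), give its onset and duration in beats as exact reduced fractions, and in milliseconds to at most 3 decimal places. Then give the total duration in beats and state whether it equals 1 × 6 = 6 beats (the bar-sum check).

1) 0.0ms=0b +1487.603ms=3b
2) 1487.603ms=3b +1487.603ms=3b
Σ=6b of 6 (121bpm 6/8) — PASS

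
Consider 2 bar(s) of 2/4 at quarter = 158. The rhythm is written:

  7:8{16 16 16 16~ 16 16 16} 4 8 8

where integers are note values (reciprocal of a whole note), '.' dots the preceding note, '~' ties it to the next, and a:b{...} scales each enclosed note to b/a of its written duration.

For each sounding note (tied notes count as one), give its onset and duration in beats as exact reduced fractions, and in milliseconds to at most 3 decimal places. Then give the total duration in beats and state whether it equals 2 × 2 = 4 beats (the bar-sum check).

1) 0.0ms=0b +108.499ms=2/7b
2) 108.499ms=2/7b +108.499ms=2/7b
3) 216.998ms=4/7b +108.499ms=2/7b
4) 325.497ms=6/7b +216.998ms=4/7b
5) 542.495ms=10/7b +108.499ms=2/7b
6) 650.995ms=12/7b +108.499ms=2/7b
7) 759.494ms=2b +379.747ms=1b
8) 1139.241ms=3b +189.873ms=1/2b
9) 1329.114ms=7/2b +189.873ms=1/2b
Σ=4b of 4 (158bpm 2/4) — PASS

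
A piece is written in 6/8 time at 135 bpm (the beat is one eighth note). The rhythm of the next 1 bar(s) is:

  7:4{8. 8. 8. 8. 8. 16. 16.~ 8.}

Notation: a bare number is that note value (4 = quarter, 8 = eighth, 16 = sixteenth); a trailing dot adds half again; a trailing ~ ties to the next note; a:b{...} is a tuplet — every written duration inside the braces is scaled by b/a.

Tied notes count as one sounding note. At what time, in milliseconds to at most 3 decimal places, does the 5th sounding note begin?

1. 0.0ms @ 0 + 380.952ms (6/7)
2. 380.952ms @ 6/7 + 380.952ms (6/7)
3. 761.905ms @ 12/7 + 380.952ms (6/7)
4. 1142.857ms @ 18/7 + 380.952ms (6/7)
5. 1523.81ms @ 24/7 + 380.952ms (6/7)
6. 1904.762ms @ 30/7 + 190.476ms (3/7)
7. 2095.238ms @ 33/7 + 571.429ms (9/7)

note 5 onset = 24/7b = 1523.81ms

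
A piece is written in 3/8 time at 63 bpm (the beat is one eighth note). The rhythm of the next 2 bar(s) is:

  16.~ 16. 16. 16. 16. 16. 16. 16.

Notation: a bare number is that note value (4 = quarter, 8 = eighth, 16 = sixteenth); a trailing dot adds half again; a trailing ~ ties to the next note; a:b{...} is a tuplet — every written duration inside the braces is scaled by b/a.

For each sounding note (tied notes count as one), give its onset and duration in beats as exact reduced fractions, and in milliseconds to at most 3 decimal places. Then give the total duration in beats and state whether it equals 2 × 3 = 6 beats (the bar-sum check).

1) 0.0ms=0b +1428.571ms=3/2b
2) 1428.571ms=3/2b +714.286ms=3/4b
3) 2142.857ms=9/4b +714.286ms=3/4b
4) 2857.143ms=3b +714.286ms=3/4b
5) 3571.429ms=15/4b +714.286ms=3/4b
6) 4285.714ms=9/2b +714.286ms=3/4b
7) 5000.0ms=21/4b +714.286ms=3/4b
Σ=6b of 6 (63bpm 3/8) — PASS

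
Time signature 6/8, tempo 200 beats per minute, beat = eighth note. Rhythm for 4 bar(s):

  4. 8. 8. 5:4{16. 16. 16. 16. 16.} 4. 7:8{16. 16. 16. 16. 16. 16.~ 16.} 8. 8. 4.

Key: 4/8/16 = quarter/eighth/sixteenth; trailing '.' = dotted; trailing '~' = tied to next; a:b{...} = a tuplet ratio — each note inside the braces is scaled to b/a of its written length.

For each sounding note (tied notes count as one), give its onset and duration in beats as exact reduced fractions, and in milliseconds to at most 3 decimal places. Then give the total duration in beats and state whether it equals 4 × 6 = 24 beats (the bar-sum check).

1) 0.0ms=0b +900.0ms=3b
2) 900.0ms=3b +450.0ms=3/2b
3) 1350.0ms=9/2b +450.0ms=3/2b
4) 1800.0ms=6b +180.0ms=3/5b
5) 1980.0ms=33/5b +180.0ms=3/5b
6) 2160.0ms=36/5b +180.0ms=3/5b
7) 2340.0ms=39/5b +180.0ms=3/5b
8) 2520.0ms=42/5b +180.0ms=3/5b
9) 2700.0ms=9b +900.0ms=3b
10) 3600.0ms=12b +257.143ms=6/7b
11) 3857.143ms=90/7b +257.143ms=6/7b
12) 4114.286ms=96/7b +257.143ms=6/7b
13) 4371.429ms=102/7b +257.143ms=6/7b
14) 4628.571ms=108/7b +257.143ms=6/7b
15) 4885.714ms=114/7b +514.286ms=12/7b
16) 5400.0ms=18b +450.0ms=3/2b
17) 5850.0ms=39/2b +450.0ms=3/2b
18) 6300.0ms=21b +900.0ms=3b
Σ=24b of 24 (200bpm 6/8) — PASS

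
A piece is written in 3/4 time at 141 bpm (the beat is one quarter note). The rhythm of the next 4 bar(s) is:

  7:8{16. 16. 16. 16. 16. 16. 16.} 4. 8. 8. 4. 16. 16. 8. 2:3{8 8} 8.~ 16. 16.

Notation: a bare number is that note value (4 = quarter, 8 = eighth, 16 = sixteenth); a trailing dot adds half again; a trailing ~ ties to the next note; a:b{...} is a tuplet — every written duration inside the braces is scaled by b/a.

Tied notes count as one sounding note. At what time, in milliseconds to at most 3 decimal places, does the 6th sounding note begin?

1. 0.0ms @ 0 + 182.371ms (3/7)
2. 182.371ms @ 3/7 + 182.371ms (3/7)
3. 364.742ms @ 6/7 + 182.371ms (3/7)
4. 547.112ms @ 9/7 + 182.371ms (3/7)
5. 729.483ms @ 12/7 + 182.371ms (3/7)
6. 911.854ms @ 15/7 + 182.371ms (3/7)
7. 1094.225ms @ 18/7 + 182.371ms (3/7)
8. 1276.596ms @ 3 + 638.298ms (3/2)
9. 1914.894ms @ 9/2 + 319.149ms (3/4)
10. 2234.043ms @ 21/4 + 319.149ms (3/4)
11. 2553.191ms @ 6 + 638.298ms (3/2)
12. 3191.489ms @ 15/2 + 159.574ms (3/8)
13. 3351.064ms @ 63/8 + 159.574ms (3/8)
14. 3510.638ms @ 33/4 + 319.149ms (3/4)
15. 3829.787ms @ 9 + 319.149ms (3/4)
16. 4148.936ms @ 39/4 + 319.149ms (3/4)
17. 4468.085ms @ 21/2 + 478.723ms (9/8)
18. 4946.809ms @ 93/8 + 159.574ms (3/8)

note 6 onset = 15/7b = 911.854ms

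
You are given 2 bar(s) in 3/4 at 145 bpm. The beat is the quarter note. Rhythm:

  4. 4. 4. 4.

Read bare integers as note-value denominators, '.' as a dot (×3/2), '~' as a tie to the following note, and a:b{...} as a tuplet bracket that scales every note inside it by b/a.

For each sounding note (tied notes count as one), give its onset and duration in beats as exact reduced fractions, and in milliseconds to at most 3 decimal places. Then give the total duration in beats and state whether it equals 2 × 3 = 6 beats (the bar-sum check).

1) 0.0ms=0b +620.69ms=3/2b
2) 620.69ms=3/2b +620.69ms=3/2b
3) 1241.379ms=3b +620.69ms=3/2b
4) 1862.069ms=9/2b +620.69ms=3/2b
Σ=6b of 6 (145bpm 3/4) — PASS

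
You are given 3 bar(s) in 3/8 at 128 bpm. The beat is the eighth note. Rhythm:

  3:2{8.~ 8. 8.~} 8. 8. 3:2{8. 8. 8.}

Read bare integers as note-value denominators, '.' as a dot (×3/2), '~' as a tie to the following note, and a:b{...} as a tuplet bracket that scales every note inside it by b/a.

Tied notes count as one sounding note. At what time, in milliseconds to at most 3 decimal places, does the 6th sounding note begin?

1. 0.0ms @ 0 + 937.5ms (2)
2. 937.5ms @ 2 + 1171.875ms (5/2)
3. 2109.375ms @ 9/2 + 703.125ms (3/2)
4. 2812.5ms @ 6 + 468.75ms (1)
5. 3281.25ms @ 7 + 468.75ms (1)
6. 3750.0ms @ 8 + 468.75ms (1)

note 6 onset = 8b = 3750.0ms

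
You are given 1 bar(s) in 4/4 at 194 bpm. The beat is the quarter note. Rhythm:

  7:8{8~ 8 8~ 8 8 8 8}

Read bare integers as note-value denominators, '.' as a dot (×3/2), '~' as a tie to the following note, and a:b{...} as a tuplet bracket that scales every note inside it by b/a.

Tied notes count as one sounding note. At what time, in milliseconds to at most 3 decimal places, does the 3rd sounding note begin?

1. 0.0ms @ 0 + 353.461ms (8/7)
2. 353.461ms @ 8/7 + 353.461ms (8/7)
3. 706.922ms @ 16/7 + 176.73ms (4/7)
4. 883.652ms @ 20/7 + 176.73ms (4/7)
5. 1060.383ms @ 24/7 + 176.73ms (4/7)

note 3 onset = 16/7b = 706.922ms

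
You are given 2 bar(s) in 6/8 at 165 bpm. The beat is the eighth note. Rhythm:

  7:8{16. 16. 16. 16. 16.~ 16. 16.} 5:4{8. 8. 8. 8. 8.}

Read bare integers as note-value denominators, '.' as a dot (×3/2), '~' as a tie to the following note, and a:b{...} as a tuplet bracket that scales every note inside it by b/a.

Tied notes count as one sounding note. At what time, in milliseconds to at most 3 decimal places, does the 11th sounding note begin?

note 11 onset = 54/5b = 3927.273ms

1. 0.0ms @ 0 + 311.688ms (6/7)
2. 311.688ms @ 6/7 + 311.688ms (6/7)
3. 623.377ms @ 12/7 + 311.688ms (6/7)
4. 935.065ms @ 18/7 + 311.688ms (6/7)
5. 1246.753ms @ 24/7 + 623.377ms (12/7)
6. 1870.13ms @ 36/7 + 311.688ms (6/7)
7. 2181.818ms @ 6 + 436.364ms (6/5)
8. 2618.182ms @ 36/5 + 436.364ms (6/5)
9. 3054.545ms @ 42/5 + 436.364ms (6/5)
10. 3490.909ms @ 48/5 + 436.364ms (6/5)
11. 3927.273ms @ 54/5 + 436.364ms (6/5)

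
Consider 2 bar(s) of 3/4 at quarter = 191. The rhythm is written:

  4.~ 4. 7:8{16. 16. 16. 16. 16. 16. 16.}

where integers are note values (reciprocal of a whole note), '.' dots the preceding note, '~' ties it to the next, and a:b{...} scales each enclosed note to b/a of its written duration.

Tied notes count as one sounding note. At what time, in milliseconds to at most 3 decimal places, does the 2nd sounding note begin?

note 2 onset = 3b = 942.408ms

1. 0.0ms @ 0 + 942.408ms (3)
2. 942.408ms @ 3 + 134.63ms (3/7)
3. 1077.038ms @ 24/7 + 134.63ms (3/7)
4. 1211.668ms @ 27/7 + 134.63ms (3/7)
5. 1346.298ms @ 30/7 + 134.63ms (3/7)
6. 1480.927ms @ 33/7 + 134.63ms (3/7)
7. 1615.557ms @ 36/7 + 134.63ms (3/7)
8. 1750.187ms @ 39/7 + 134.63ms (3/7)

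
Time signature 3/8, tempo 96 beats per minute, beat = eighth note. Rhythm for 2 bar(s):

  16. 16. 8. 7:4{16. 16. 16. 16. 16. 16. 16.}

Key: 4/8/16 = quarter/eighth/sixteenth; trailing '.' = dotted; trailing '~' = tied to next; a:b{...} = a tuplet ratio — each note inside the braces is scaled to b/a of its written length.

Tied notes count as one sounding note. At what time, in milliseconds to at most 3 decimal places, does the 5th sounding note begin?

note 5 onset = 24/7b = 2142.857ms

1. 0.0ms @ 0 + 468.75ms (3/4)
2. 468.75ms @ 3/4 + 468.75ms (3/4)
3. 937.5ms @ 3/2 + 937.5ms (3/2)
4. 1875.0ms @ 3 + 267.857ms (3/7)
5. 2142.857ms @ 24/7 + 267.857ms (3/7)
6. 2410.714ms @ 27/7 + 267.857ms (3/7)
7. 2678.571ms @ 30/7 + 267.857ms (3/7)
8. 2946.429ms @ 33/7 + 267.857ms (3/7)
9. 3214.286ms @ 36/7 + 267.857ms (3/7)
10. 3482.143ms @ 39/7 + 267.857ms (3/7)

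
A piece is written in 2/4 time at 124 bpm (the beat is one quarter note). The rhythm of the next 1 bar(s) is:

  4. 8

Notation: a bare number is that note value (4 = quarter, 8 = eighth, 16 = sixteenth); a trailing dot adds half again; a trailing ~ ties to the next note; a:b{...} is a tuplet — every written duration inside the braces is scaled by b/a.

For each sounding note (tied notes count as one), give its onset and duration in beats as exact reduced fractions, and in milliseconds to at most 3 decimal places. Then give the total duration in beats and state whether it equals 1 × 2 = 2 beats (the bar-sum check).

1) 0.0ms=0b +725.806ms=3/2b
2) 725.806ms=3/2b +241.935ms=1/2b
Σ=2b of 2 (124bpm 2/4) — PASS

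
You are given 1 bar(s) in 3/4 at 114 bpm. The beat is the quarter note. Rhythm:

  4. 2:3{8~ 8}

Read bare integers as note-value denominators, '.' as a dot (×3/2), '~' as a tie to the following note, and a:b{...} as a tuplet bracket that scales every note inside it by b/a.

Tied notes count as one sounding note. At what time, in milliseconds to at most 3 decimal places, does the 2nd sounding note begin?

1. 0.0ms @ 0 + 789.474ms (3/2)
2. 789.474ms @ 3/2 + 789.474ms (3/2)

note 2 onset = 3/2b = 789.474ms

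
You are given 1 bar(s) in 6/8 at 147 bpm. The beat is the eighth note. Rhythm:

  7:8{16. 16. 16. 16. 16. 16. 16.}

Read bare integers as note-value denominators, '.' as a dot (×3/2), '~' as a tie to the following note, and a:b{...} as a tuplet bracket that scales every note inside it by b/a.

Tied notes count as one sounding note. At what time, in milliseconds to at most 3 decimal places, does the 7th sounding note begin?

note 7 onset = 36/7b = 2099.125ms

1. 0.0ms @ 0 + 349.854ms (6/7)
2. 349.854ms @ 6/7 + 349.854ms (6/7)
3. 699.708ms @ 12/7 + 349.854ms (6/7)
4. 1049.563ms @ 18/7 + 349.854ms (6/7)
5. 1399.417ms @ 24/7 + 349.854ms (6/7)
6. 1749.271ms @ 30/7 + 349.854ms (6/7)
7. 2099.125ms @ 36/7 + 349.854ms (6/7)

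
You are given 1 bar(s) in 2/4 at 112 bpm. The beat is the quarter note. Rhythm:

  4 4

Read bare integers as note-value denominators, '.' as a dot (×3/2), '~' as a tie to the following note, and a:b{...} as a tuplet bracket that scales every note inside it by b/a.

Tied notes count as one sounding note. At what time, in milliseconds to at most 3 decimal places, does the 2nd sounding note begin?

1. 0.0ms @ 0 + 535.714ms (1)
2. 535.714ms @ 1 + 535.714ms (1)

note 2 onset = 1b = 535.714ms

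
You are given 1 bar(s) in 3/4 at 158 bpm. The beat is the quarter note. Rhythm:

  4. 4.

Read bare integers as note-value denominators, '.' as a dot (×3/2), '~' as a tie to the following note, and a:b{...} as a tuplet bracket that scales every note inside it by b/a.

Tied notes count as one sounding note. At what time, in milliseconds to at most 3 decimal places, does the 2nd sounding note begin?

note 2 onset = 3/2b = 569.62ms

1. 0.0ms @ 0 + 569.62ms (3/2)
2. 569.62ms @ 3/2 + 569.62ms (3/2)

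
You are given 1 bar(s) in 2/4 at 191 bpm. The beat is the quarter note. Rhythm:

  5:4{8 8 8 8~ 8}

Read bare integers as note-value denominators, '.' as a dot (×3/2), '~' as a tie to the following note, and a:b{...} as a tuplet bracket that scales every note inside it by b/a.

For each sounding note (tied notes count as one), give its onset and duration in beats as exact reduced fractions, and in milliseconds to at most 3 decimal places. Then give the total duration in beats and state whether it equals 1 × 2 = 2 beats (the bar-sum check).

1) 0.0ms=0b +125.654ms=2/5b
2) 125.654ms=2/5b +125.654ms=2/5b
3) 251.309ms=4/5b +125.654ms=2/5b
4) 376.963ms=6/5b +251.309ms=4/5b
Σ=2b of 2 (191bpm 2/4) — PASS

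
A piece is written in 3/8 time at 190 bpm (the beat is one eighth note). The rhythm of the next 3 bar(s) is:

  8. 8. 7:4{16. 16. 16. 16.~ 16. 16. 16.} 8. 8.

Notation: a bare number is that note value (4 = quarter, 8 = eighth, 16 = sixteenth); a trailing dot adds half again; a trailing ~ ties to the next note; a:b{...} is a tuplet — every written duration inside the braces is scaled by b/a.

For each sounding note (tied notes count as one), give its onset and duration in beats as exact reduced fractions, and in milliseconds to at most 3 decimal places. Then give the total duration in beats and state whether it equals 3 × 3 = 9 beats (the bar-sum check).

1) 0.0ms=0b +473.684ms=3/2b
2) 473.684ms=3/2b +473.684ms=3/2b
3) 947.368ms=3b +135.338ms=3/7b
4) 1082.707ms=24/7b +135.338ms=3/7b
5) 1218.045ms=27/7b +135.338ms=3/7b
6) 1353.383ms=30/7b +270.677ms=6/7b
7) 1624.06ms=36/7b +135.338ms=3/7b
8) 1759.398ms=39/7b +135.338ms=3/7b
9) 1894.737ms=6b +473.684ms=3/2b
10) 2368.421ms=15/2b +473.684ms=3/2b
Σ=9b of 9 (190bpm 3/8) — PASS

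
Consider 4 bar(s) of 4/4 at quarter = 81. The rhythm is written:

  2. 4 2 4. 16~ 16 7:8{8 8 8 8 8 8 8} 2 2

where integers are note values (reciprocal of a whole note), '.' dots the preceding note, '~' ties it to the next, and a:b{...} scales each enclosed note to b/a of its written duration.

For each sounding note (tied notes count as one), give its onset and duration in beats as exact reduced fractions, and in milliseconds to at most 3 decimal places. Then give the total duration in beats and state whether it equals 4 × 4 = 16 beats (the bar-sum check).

1) 0.0ms=0b +2222.222ms=3b
2) 2222.222ms=3b +740.741ms=1b
3) 2962.963ms=4b +1481.481ms=2b
4) 4444.444ms=6b +1111.111ms=3/2b
5) 5555.556ms=15/2b +370.37ms=1/2b
6) 5925.926ms=8b +423.28ms=4/7b
7) 6349.206ms=60/7b +423.28ms=4/7b
8) 6772.487ms=64/7b +423.28ms=4/7b
9) 7195.767ms=68/7b +423.28ms=4/7b
10) 7619.048ms=72/7b +423.28ms=4/7b
11) 8042.328ms=76/7b +423.28ms=4/7b
12) 8465.608ms=80/7b +423.28ms=4/7b
13) 8888.889ms=12b +1481.481ms=2b
14) 10370.37ms=14b +1481.481ms=2b
Σ=16b of 16 (81bpm 4/4) — PASS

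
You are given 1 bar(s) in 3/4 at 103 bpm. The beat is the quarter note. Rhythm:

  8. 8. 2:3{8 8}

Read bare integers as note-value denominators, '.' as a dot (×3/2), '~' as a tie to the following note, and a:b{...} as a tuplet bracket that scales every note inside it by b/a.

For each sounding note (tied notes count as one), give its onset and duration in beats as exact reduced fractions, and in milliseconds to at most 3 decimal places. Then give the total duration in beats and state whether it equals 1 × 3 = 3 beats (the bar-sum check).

1) 0.0ms=0b +436.893ms=3/4b
2) 436.893ms=3/4b +436.893ms=3/4b
3) 873.786ms=3/2b +436.893ms=3/4b
4) 1310.68ms=9/4b +436.893ms=3/4b
Σ=3b of 3 (103bpm 3/4) — PASS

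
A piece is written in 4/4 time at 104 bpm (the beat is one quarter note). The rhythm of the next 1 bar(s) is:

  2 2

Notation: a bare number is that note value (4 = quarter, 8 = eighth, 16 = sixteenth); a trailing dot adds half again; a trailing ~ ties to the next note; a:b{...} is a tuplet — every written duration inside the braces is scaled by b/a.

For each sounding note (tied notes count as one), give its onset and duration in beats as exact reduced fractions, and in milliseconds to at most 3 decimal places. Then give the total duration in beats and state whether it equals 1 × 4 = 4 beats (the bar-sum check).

1) 0.0ms=0b +1153.846ms=2b
2) 1153.846ms=2b +1153.846ms=2b
Σ=4b of 4 (104bpm 4/4) — PASS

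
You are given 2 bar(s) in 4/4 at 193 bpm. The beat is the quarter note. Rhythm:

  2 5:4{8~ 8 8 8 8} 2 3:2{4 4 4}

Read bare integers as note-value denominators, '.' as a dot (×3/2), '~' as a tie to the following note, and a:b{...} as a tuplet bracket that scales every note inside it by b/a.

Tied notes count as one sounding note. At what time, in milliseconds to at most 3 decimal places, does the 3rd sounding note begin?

note 3 onset = 14/5b = 870.466ms

1. 0.0ms @ 0 + 621.762ms (2)
2. 621.762ms @ 2 + 248.705ms (4/5)
3. 870.466ms @ 14/5 + 124.352ms (2/5)
4. 994.819ms @ 16/5 + 124.352ms (2/5)
5. 1119.171ms @ 18/5 + 124.352ms (2/5)
6. 1243.523ms @ 4 + 621.762ms (2)
7. 1865.285ms @ 6 + 207.254ms (2/3)
8. 2072.539ms @ 20/3 + 207.254ms (2/3)
9. 2279.793ms @ 22/3 + 207.254ms (2/3)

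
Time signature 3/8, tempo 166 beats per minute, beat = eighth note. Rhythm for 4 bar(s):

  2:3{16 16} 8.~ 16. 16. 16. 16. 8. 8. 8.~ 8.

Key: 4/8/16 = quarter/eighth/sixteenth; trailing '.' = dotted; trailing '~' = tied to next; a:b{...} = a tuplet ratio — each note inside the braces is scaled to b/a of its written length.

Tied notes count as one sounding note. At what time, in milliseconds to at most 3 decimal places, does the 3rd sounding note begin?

note 3 onset = 3/2b = 542.169ms

1. 0.0ms @ 0 + 271.084ms (3/4)
2. 271.084ms @ 3/4 + 271.084ms (3/4)
3. 542.169ms @ 3/2 + 813.253ms (9/4)
4. 1355.422ms @ 15/4 + 271.084ms (3/4)
5. 1626.506ms @ 9/2 + 271.084ms (3/4)
6. 1897.59ms @ 21/4 + 271.084ms (3/4)
7. 2168.675ms @ 6 + 542.169ms (3/2)
8. 2710.843ms @ 15/2 + 542.169ms (3/2)
9. 3253.012ms @ 9 + 1084.337ms (3)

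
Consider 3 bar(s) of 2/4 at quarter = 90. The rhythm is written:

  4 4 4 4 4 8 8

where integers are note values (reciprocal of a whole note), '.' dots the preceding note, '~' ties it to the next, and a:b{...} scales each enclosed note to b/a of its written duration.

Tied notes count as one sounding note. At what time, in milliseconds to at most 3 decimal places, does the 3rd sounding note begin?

1. 0.0ms @ 0 + 666.667ms (1)
2. 666.667ms @ 1 + 666.667ms (1)
3. 1333.333ms @ 2 + 666.667ms (1)
4. 2000.0ms @ 3 + 666.667ms (1)
5. 2666.667ms @ 4 + 666.667ms (1)
6. 3333.333ms @ 5 + 333.333ms (1/2)
7. 3666.667ms @ 11/2 + 333.333ms (1/2)

note 3 onset = 2b = 1333.333ms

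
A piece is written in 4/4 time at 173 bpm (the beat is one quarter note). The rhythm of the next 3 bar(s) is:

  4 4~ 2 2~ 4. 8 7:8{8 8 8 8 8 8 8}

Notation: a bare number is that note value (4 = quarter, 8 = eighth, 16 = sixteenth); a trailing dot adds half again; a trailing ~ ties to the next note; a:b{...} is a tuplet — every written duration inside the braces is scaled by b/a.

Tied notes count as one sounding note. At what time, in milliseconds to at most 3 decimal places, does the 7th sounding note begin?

1. 0.0ms @ 0 + 346.821ms (1)
2. 346.821ms @ 1 + 1040.462ms (3)
3. 1387.283ms @ 4 + 1213.873ms (7/2)
4. 2601.156ms @ 15/2 + 173.41ms (1/2)
5. 2774.566ms @ 8 + 198.183ms (4/7)
6. 2972.75ms @ 60/7 + 198.183ms (4/7)
7. 3170.933ms @ 64/7 + 198.183ms (4/7)
8. 3369.116ms @ 68/7 + 198.183ms (4/7)
9. 3567.3ms @ 72/7 + 198.183ms (4/7)
10. 3765.483ms @ 76/7 + 198.183ms (4/7)
11. 3963.666ms @ 80/7 + 198.183ms (4/7)

note 7 onset = 64/7b = 3170.933ms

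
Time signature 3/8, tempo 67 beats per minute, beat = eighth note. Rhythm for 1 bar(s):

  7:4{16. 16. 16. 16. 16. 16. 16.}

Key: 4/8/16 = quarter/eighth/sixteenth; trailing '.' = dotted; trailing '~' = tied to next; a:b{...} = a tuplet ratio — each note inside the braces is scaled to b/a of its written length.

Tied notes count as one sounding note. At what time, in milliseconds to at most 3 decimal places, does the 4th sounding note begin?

1. 0.0ms @ 0 + 383.795ms (3/7)
2. 383.795ms @ 3/7 + 383.795ms (3/7)
3. 767.591ms @ 6/7 + 383.795ms (3/7)
4. 1151.386ms @ 9/7 + 383.795ms (3/7)
5. 1535.181ms @ 12/7 + 383.795ms (3/7)
6. 1918.977ms @ 15/7 + 383.795ms (3/7)
7. 2302.772ms @ 18/7 + 383.795ms (3/7)

note 4 onset = 9/7b = 1151.386ms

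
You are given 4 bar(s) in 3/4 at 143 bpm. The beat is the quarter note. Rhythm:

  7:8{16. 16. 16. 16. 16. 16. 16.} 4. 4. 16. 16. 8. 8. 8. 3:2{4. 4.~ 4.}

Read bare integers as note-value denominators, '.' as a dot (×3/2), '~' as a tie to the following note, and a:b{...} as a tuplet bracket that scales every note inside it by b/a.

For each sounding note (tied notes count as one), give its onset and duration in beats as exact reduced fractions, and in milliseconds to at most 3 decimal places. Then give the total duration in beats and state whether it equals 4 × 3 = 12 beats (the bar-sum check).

1) 0.0ms=0b +179.82ms=3/7b
2) 179.82ms=3/7b +179.82ms=3/7b
3) 359.64ms=6/7b +179.82ms=3/7b
4) 539.461ms=9/7b +179.82ms=3/7b
5) 719.281ms=12/7b +179.82ms=3/7b
6) 899.101ms=15/7b +179.82ms=3/7b
7) 1078.921ms=18/7b +179.82ms=3/7b
8) 1258.741ms=3b +629.371ms=3/2b
9) 1888.112ms=9/2b +629.371ms=3/2b
10) 2517.483ms=6b +157.343ms=3/8b
11) 2674.825ms=51/8b +157.343ms=3/8b
12) 2832.168ms=27/4b +314.685ms=3/4b
13) 3146.853ms=15/2b +314.685ms=3/4b
14) 3461.538ms=33/4b +314.685ms=3/4b
15) 3776.224ms=9b +419.58ms=1b
16) 4195.804ms=10b +839.161ms=2b
Σ=12b of 12 (143bpm 3/4) — PASS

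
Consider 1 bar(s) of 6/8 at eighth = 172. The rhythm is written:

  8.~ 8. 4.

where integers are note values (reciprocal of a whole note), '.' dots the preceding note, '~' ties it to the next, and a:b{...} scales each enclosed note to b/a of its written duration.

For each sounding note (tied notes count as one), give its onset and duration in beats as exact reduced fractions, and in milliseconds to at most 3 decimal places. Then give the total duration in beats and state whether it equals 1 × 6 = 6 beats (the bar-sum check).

1) 0.0ms=0b +1046.512ms=3b
2) 1046.512ms=3b +1046.512ms=3b
Σ=6b of 6 (172bpm 6/8) — PASS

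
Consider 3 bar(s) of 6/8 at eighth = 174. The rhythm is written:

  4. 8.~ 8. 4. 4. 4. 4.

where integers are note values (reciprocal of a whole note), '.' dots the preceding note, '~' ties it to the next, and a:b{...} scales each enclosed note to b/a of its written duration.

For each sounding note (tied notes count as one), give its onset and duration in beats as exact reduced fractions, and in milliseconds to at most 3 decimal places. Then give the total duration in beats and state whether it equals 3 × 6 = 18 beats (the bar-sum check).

1) 0.0ms=0b +1034.483ms=3b
2) 1034.483ms=3b +1034.483ms=3b
3) 2068.966ms=6b +1034.483ms=3b
4) 3103.448ms=9b +1034.483ms=3b
5) 4137.931ms=12b +1034.483ms=3b
6) 5172.414ms=15b +1034.483ms=3b
Σ=18b of 18 (174bpm 6/8) — PASS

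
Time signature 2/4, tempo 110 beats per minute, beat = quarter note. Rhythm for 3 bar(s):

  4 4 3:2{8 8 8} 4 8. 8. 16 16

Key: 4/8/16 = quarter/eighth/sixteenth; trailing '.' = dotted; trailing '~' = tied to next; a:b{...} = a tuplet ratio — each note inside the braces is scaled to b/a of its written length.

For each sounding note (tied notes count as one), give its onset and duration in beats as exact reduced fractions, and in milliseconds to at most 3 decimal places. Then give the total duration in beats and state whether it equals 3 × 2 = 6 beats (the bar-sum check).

1) 0.0ms=0b +545.455ms=1b
2) 545.455ms=1b +545.455ms=1b
3) 1090.909ms=2b +181.818ms=1/3b
4) 1272.727ms=7/3b +181.818ms=1/3b
5) 1454.545ms=8/3b +181.818ms=1/3b
6) 1636.364ms=3b +545.455ms=1b
7) 2181.818ms=4b +409.091ms=3/4b
8) 2590.909ms=19/4b +409.091ms=3/4b
9) 3000.0ms=11/2b +136.364ms=1/4b
10) 3136.364ms=23/4b +136.364ms=1/4b
Σ=6b of 6 (110bpm 2/4) — PASS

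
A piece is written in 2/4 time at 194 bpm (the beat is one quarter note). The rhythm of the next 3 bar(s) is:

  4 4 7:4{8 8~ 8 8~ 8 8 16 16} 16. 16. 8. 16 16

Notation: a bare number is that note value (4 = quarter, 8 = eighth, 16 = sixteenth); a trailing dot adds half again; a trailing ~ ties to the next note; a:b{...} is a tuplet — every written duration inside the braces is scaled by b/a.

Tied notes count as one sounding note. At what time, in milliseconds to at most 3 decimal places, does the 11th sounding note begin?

note 11 onset = 19/4b = 1469.072ms

1. 0.0ms @ 0 + 309.278ms (1)
2. 309.278ms @ 1 + 309.278ms (1)
3. 618.557ms @ 2 + 88.365ms (2/7)
4. 706.922ms @ 16/7 + 176.73ms (4/7)
5. 883.652ms @ 20/7 + 176.73ms (4/7)
6. 1060.383ms @ 24/7 + 88.365ms (2/7)
7. 1148.748ms @ 26/7 + 44.183ms (1/7)
8. 1192.931ms @ 27/7 + 44.183ms (1/7)
9. 1237.113ms @ 4 + 115.979ms (3/8)
10. 1353.093ms @ 35/8 + 115.979ms (3/8)
11. 1469.072ms @ 19/4 + 231.959ms (3/4)
12. 1701.031ms @ 11/2 + 77.32ms (1/4)
13. 1778.351ms @ 23/4 + 77.32ms (1/4)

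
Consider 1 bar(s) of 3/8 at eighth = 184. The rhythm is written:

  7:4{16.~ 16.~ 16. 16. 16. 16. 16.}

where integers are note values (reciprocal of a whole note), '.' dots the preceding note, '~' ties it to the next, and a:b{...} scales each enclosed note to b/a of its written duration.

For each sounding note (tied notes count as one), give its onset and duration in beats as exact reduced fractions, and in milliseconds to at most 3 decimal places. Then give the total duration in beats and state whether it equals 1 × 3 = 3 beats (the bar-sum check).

1) 0.0ms=0b +419.255ms=9/7b
2) 419.255ms=9/7b +139.752ms=3/7b
3) 559.006ms=12/7b +139.752ms=3/7b
4) 698.758ms=15/7b +139.752ms=3/7b
5) 838.509ms=18/7b +139.752ms=3/7b
Σ=3b of 3 (184bpm 3/8) — PASS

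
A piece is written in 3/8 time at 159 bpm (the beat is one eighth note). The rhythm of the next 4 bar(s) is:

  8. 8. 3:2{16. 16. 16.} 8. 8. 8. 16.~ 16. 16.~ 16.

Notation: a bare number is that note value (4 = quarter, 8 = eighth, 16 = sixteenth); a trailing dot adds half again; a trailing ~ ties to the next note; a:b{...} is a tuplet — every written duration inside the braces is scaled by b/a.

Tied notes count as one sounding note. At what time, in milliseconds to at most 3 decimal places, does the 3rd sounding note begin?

note 3 onset = 3b = 1132.075ms

1. 0.0ms @ 0 + 566.038ms (3/2)
2. 566.038ms @ 3/2 + 566.038ms (3/2)
3. 1132.075ms @ 3 + 188.679ms (1/2)
4. 1320.755ms @ 7/2 + 188.679ms (1/2)
5. 1509.434ms @ 4 + 188.679ms (1/2)
6. 1698.113ms @ 9/2 + 566.038ms (3/2)
7. 2264.151ms @ 6 + 566.038ms (3/2)
8. 2830.189ms @ 15/2 + 566.038ms (3/2)
9. 3396.226ms @ 9 + 566.038ms (3/2)
10. 3962.264ms @ 21/2 + 566.038ms (3/2)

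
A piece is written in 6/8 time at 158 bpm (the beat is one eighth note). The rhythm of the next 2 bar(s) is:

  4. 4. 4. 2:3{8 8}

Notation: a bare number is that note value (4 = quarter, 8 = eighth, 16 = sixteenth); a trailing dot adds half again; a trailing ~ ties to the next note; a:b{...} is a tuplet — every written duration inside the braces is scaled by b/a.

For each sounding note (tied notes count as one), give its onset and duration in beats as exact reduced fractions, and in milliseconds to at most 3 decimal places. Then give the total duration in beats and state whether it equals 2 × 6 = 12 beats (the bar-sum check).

1) 0.0ms=0b +1139.241ms=3b
2) 1139.241ms=3b +1139.241ms=3b
3) 2278.481ms=6b +1139.241ms=3b
4) 3417.722ms=9b +569.62ms=3/2b
5) 3987.342ms=21/2b +569.62ms=3/2b
Σ=12b of 12 (158bpm 6/8) — PASS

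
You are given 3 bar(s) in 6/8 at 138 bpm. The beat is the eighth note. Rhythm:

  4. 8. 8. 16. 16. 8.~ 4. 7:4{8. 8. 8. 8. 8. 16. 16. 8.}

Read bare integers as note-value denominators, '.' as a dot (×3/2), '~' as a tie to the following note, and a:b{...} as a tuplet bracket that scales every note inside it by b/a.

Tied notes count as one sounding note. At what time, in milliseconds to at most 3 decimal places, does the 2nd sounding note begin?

1. 0.0ms @ 0 + 1304.348ms (3)
2. 1304.348ms @ 3 + 652.174ms (3/2)
3. 1956.522ms @ 9/2 + 652.174ms (3/2)
4. 2608.696ms @ 6 + 326.087ms (3/4)
5. 2934.783ms @ 27/4 + 326.087ms (3/4)
6. 3260.87ms @ 15/2 + 1956.522ms (9/2)
7. 5217.391ms @ 12 + 372.671ms (6/7)
8. 5590.062ms @ 90/7 + 372.671ms (6/7)
9. 5962.733ms @ 96/7 + 372.671ms (6/7)
10. 6335.404ms @ 102/7 + 372.671ms (6/7)
11. 6708.075ms @ 108/7 + 372.671ms (6/7)
12. 7080.745ms @ 114/7 + 186.335ms (3/7)
13. 7267.081ms @ 117/7 + 186.335ms (3/7)
14. 7453.416ms @ 120/7 + 372.671ms (6/7)

note 2 onset = 3b = 1304.348ms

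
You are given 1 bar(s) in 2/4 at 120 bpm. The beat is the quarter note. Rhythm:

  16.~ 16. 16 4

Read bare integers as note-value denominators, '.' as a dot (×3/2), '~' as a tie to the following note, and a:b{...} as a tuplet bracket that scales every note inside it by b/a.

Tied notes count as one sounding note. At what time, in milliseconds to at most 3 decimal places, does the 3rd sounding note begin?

1. 0.0ms @ 0 + 375.0ms (3/4)
2. 375.0ms @ 3/4 + 125.0ms (1/4)
3. 500.0ms @ 1 + 500.0ms (1)

note 3 onset = 1b = 500.0ms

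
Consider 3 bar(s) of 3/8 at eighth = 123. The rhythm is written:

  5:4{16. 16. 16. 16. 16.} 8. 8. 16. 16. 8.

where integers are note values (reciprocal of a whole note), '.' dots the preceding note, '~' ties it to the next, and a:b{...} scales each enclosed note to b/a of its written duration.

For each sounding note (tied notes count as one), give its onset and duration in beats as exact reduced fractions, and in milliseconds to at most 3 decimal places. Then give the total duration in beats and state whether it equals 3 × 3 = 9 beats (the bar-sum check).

1) 0.0ms=0b +292.683ms=3/5b
2) 292.683ms=3/5b +292.683ms=3/5b
3) 585.366ms=6/5b +292.683ms=3/5b
4) 878.049ms=9/5b +292.683ms=3/5b
5) 1170.732ms=12/5b +292.683ms=3/5b
6) 1463.415ms=3b +731.707ms=3/2b
7) 2195.122ms=9/2b +731.707ms=3/2b
8) 2926.829ms=6b +365.854ms=3/4b
9) 3292.683ms=27/4b +365.854ms=3/4b
10) 3658.537ms=15/2b +731.707ms=3/2b
Σ=9b of 9 (123bpm 3/8) — PASS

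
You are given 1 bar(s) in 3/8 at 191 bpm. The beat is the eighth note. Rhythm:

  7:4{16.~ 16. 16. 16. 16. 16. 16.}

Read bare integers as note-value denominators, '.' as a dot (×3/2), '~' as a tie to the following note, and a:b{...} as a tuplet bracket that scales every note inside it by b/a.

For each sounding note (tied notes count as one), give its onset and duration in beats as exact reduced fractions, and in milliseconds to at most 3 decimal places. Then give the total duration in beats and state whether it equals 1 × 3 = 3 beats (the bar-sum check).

1) 0.0ms=0b +269.26ms=6/7b
2) 269.26ms=6/7b +134.63ms=3/7b
3) 403.889ms=9/7b +134.63ms=3/7b
4) 538.519ms=12/7b +134.63ms=3/7b
5) 673.149ms=15/7b +134.63ms=3/7b
6) 807.779ms=18/7b +134.63ms=3/7b
Σ=3b of 3 (191bpm 3/8) — PASS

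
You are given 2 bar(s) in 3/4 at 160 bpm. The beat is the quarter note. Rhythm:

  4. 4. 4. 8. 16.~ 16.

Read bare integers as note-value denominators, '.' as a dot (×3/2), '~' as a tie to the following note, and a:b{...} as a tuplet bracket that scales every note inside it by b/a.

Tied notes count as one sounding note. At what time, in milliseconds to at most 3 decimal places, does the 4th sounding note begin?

1. 0.0ms @ 0 + 562.5ms (3/2)
2. 562.5ms @ 3/2 + 562.5ms (3/2)
3. 1125.0ms @ 3 + 562.5ms (3/2)
4. 1687.5ms @ 9/2 + 281.25ms (3/4)
5. 1968.75ms @ 21/4 + 281.25ms (3/4)

note 4 onset = 9/2b = 1687.5ms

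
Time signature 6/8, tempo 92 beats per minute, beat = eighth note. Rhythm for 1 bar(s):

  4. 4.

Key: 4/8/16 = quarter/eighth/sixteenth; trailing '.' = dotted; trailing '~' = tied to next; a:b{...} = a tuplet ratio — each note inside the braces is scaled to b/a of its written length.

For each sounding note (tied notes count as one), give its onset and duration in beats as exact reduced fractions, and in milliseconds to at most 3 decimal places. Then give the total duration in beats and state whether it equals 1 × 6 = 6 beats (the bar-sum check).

1) 0.0ms=0b +1956.522ms=3b
2) 1956.522ms=3b +1956.522ms=3b
Σ=6b of 6 (92bpm 6/8) — PASS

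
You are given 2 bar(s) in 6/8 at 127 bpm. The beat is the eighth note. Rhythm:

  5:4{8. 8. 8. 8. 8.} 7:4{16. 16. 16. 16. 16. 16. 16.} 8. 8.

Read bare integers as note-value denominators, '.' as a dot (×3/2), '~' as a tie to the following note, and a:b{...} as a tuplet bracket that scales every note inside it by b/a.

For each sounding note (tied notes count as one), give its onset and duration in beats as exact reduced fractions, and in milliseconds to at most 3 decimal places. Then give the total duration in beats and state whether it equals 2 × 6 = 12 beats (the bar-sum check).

1) 0.0ms=0b +566.929ms=6/5b
2) 566.929ms=6/5b +566.929ms=6/5b
3) 1133.858ms=12/5b +566.929ms=6/5b
4) 1700.787ms=18/5b +566.929ms=6/5b
5) 2267.717ms=24/5b +566.929ms=6/5b
6) 2834.646ms=6b +202.475ms=3/7b
7) 3037.12ms=45/7b +202.475ms=3/7b
8) 3239.595ms=48/7b +202.475ms=3/7b
9) 3442.07ms=51/7b +202.475ms=3/7b
10) 3644.544ms=54/7b +202.475ms=3/7b
11) 3847.019ms=57/7b +202.475ms=3/7b
12) 4049.494ms=60/7b +202.475ms=3/7b
13) 4251.969ms=9b +708.661ms=3/2b
14) 4960.63ms=21/2b +708.661ms=3/2b
Σ=12b of 12 (127bpm 6/8) — PASS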